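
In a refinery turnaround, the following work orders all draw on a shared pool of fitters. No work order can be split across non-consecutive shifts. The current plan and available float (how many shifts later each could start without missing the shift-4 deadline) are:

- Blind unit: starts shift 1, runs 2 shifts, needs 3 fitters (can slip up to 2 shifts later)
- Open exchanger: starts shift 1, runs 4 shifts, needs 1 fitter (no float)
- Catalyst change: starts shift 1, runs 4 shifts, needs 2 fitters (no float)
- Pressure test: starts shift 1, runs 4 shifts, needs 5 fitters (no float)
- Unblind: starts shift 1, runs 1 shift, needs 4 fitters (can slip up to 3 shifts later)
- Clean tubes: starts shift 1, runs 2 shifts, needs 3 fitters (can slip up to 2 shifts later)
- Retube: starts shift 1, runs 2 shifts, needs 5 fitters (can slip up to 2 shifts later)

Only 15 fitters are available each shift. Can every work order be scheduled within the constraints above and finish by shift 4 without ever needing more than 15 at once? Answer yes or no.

no

The minimum achievable peak is 16; 15 < 16, so no feasible schedule stays within the cap.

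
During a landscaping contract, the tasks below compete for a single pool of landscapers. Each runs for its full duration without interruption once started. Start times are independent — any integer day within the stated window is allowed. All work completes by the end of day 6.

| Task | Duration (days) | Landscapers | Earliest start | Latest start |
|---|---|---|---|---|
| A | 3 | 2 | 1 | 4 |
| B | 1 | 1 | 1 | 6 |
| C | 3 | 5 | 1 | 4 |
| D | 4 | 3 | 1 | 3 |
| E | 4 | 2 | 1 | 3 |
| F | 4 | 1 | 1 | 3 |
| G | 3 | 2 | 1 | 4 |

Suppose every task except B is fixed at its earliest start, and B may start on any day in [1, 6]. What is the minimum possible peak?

B@1: d1:16  d2:15  d3:15  d4:6  d5:0  d6:0 → peak 16
B@2: d1:15  d2:16  d3:15  d4:6  d5:0  d6:0 → peak 16
B@3: d1:15  d2:15  d3:16  d4:6  d5:0  d6:0 → peak 16
B@4: d1:15  d2:15  d3:15  d4:7  d5:0  d6:0 → peak 15
B@5: d1:15  d2:15  d3:15  d4:6  d5:1  d6:0 → peak 15
B@6: d1:15  d2:15  d3:15  d4:6  d5:0  d6:1 → peak 15
Best is B@4, peak 15.

15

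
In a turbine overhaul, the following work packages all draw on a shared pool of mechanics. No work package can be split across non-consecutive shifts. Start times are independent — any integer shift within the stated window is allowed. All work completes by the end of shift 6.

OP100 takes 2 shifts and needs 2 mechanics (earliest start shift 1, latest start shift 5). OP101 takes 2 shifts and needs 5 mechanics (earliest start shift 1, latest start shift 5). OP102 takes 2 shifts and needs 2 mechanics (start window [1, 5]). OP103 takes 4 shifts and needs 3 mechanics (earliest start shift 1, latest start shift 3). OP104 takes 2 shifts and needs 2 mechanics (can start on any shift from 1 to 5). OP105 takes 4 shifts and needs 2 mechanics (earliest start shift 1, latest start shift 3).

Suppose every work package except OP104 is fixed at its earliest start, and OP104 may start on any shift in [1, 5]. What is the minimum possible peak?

14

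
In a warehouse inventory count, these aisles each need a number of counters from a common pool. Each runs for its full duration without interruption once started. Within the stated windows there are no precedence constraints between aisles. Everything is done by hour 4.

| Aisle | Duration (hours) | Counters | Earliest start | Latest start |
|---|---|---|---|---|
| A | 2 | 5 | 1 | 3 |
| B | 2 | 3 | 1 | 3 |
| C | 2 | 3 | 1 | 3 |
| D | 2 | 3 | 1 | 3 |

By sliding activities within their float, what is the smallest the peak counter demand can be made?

Early-start (A@1, B@1, C@1, D@1) gives peak 14: h1:14  h2:14  h3:0  h4:0.
Shift C→3, D→3.
Schedule A@1, B@1, C@3, D@3: h1:8  h2:8  h3:6  h4:6 — peak 8.

8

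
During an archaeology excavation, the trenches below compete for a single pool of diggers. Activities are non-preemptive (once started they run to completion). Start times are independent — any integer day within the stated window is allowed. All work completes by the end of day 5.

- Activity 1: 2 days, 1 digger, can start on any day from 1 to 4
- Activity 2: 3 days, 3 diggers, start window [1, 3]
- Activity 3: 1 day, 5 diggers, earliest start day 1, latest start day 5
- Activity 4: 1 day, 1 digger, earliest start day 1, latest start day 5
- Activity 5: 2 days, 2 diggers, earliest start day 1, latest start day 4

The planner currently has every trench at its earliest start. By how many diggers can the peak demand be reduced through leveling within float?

7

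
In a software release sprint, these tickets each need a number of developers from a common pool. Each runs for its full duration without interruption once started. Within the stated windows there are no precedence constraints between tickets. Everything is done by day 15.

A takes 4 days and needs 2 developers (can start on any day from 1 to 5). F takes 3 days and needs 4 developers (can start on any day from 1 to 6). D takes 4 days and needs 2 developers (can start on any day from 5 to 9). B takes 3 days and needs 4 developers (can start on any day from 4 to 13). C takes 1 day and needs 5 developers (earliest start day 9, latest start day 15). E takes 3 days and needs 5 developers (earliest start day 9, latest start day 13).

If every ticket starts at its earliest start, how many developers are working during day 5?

At early start, day 5 has: D, B.
Demand: 2 + 4 = 6.

6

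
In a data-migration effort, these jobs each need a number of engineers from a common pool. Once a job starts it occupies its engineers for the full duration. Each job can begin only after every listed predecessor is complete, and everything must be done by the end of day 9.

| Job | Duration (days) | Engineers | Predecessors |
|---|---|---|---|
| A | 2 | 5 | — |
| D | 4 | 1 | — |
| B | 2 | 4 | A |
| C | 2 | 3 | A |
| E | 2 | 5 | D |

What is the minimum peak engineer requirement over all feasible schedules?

5

Early-start (A@1, D@1, B@3, C@3, E@5) gives peak 8: d1:6  d2:6  d3:8  d4:8  d5:5  d6:5  d7:0  d8:0  d9:0.
Shift D→3, C→5, E→7.
Schedule A@1, D@3, B@3, C@5, E@7: d1:5  d2:5  d3:5  d4:5  d5:4  d6:4  d7:5  d8:5  d9:0 — peak 5.
Total engineer-days = 38 over 9 days ⇒ peak ≥ ⌈38/9⌉ = 5, so 5 is optimal.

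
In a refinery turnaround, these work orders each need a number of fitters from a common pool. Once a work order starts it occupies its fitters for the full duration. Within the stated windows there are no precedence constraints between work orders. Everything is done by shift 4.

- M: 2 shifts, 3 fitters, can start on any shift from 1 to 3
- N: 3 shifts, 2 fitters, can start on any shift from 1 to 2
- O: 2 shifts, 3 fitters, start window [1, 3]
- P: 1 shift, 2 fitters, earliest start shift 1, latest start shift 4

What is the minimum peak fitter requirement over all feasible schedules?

5

Early-start (M@1, N@1, O@1, P@1) gives peak 10: s1:10  s2:8  s3:2  s4:0.
Shift O→3, P→4.
Schedule M@1, N@1, O@3, P@4: s1:5  s2:5  s3:5  s4:5 — peak 5.
Total fitter-shifts = 20 over 4 shifts ⇒ peak ≥ ⌈20/4⌉ = 5, so 5 is optimal.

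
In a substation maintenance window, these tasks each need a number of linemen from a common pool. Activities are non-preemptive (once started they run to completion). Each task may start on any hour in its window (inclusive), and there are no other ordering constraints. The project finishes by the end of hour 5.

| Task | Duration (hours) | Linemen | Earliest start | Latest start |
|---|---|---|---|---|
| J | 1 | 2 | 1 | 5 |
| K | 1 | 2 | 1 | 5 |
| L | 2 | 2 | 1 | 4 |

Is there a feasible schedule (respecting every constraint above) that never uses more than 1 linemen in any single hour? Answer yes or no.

Total lineman-hours = 8; over 5 hours the average is 8/5 > 1, so some hour must exceed 1.

no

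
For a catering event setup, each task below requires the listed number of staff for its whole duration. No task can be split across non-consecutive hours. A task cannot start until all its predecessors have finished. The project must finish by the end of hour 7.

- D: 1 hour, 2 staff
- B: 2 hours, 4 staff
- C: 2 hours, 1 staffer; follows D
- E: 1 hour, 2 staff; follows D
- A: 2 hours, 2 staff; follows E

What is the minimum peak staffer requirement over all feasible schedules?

4

Early-start (D@1, B@1, C@2, E@2, A@3) gives peak 7: h1:6  h2:7  h3:3  h4:2  h5:0  h6:0  h7:0.
Shift B→2, C→4, E→4, A→5.
Schedule D@1, B@2, C@4, E@4, A@5: h1:2  h2:4  h3:4  h4:3  h5:3  h6:2  h7:0 — peak 4.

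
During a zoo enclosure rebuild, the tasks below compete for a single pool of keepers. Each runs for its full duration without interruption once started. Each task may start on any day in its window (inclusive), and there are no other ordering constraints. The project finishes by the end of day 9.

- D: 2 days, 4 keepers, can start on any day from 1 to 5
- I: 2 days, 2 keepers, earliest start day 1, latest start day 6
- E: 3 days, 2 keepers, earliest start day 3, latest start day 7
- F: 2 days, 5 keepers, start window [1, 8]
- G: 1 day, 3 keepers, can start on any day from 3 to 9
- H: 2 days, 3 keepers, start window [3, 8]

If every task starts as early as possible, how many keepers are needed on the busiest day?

11

Early-start schedule: D@1, I@1, E@3, F@1, G@3, H@3.
Load per day: day 1: 11, day 2: 11, day 3: 8, day 4: 5, day 5: 2, day 6: 0, day 7: 0, day 8: 0, day 9: 0.
Peak is 11.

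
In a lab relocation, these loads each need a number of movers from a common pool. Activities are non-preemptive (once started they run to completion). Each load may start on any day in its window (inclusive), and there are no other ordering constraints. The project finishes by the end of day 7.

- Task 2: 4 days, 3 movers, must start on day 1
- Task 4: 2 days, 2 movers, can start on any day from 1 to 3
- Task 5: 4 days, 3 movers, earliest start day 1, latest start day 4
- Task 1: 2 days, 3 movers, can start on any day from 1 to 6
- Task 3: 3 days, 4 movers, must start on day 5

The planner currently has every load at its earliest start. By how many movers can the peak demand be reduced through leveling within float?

Early-start peak: d1:11  d2:11  d3:6  d4:6  d5:4  d6:4  d7:4 ⇒ 11.
Leveled (Task 2@1, Task 4@1, Task 5@1, Task 1@5, Task 3@5): d1:8  d2:8  d3:6  d4:6  d5:7  d6:7  d7:4 ⇒ 8.
Reduction 11 − 8 = 3.

3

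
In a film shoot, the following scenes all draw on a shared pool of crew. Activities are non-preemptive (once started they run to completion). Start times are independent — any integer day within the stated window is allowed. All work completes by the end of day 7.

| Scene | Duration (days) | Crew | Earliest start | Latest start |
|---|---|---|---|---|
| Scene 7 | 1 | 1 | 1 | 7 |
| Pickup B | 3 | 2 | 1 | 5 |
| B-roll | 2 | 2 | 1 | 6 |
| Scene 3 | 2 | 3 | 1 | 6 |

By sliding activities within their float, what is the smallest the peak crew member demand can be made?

3

Early-start (Scene 7@1, Pickup B@1, B-roll@1, Scene 3@1) gives peak 8: d1:8  d2:7  d3:2  d4:0  d5:0  d6:0  d7:0.
Shift B-roll→4, Scene 3→6.
Schedule Scene 7@1, Pickup B@1, B-roll@4, Scene 3@6: d1:3  d2:2  d3:2  d4:2  d5:2  d6:3  d7:3 — peak 3.
Total crew member-days = 17 over 7 days ⇒ peak ≥ ⌈17/7⌉ = 3, so 3 is optimal.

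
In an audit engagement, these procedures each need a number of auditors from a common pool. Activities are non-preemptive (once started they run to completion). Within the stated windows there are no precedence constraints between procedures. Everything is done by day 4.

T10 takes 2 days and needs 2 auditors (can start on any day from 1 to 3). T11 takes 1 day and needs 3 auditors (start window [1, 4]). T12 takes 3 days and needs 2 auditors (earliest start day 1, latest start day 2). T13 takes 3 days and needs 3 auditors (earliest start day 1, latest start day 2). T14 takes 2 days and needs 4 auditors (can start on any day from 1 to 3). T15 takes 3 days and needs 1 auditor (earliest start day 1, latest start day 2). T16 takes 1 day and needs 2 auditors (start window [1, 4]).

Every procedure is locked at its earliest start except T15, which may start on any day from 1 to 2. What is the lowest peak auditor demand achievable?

16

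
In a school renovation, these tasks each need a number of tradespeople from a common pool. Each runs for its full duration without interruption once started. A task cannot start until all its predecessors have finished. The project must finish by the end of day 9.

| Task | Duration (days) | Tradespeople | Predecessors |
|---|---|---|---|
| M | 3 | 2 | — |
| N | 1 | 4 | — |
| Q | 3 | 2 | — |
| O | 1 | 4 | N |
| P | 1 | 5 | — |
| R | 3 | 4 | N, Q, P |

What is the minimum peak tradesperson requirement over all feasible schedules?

5

Early-start (M@1, N@1, Q@1, O@2, P@1, R@4) gives peak 13: d1:13  d2:8  d3:4  d4:4  d5:4  d6:4  d7:0  d8:0  d9:0.
Shift N→4, O→5, P→6, R→7.
Schedule M@1, N@4, Q@1, O@5, P@6, R@7: d1:4  d2:4  d3:4  d4:4  d5:4  d6:5  d7:4  d8:4  d9:4 — peak 5.
Total tradesperson-days = 37 over 9 days ⇒ peak ≥ ⌈37/9⌉ = 5, so 5 is optimal.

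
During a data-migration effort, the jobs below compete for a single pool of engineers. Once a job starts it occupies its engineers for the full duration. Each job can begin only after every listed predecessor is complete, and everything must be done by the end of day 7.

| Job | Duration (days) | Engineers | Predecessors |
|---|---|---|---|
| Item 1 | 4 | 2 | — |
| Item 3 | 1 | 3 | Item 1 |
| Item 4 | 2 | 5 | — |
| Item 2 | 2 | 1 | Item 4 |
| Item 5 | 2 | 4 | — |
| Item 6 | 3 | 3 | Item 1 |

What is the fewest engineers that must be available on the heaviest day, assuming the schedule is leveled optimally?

Early-start (Item 1@1, Item 3@5, Item 4@1, Item 2@3, Item 5@1, Item 6@5) gives peak 11: d1:11  d2:11  d3:3  d4:3  d5:6  d6:3  d7:3.
Shift Item 5→3.
Schedule Item 1@1, Item 3@5, Item 4@1, Item 2@3, Item 5@3, Item 6@5: d1:7  d2:7  d3:7  d4:7  d5:6  d6:3  d7:3 — peak 7.

7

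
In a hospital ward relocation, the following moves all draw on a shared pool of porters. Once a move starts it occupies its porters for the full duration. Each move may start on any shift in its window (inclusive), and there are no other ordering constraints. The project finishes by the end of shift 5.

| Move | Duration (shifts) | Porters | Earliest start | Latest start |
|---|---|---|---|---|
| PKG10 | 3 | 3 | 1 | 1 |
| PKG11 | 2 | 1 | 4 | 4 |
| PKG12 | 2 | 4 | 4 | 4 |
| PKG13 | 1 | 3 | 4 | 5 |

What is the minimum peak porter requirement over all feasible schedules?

Schedule PKG10@1, PKG11@4, PKG12@4, PKG13@4: s1:3  s2:3  s3:3  s4:8  s5:5 — peak 8.
No arrangement of the 2 feasible schedules does better.

8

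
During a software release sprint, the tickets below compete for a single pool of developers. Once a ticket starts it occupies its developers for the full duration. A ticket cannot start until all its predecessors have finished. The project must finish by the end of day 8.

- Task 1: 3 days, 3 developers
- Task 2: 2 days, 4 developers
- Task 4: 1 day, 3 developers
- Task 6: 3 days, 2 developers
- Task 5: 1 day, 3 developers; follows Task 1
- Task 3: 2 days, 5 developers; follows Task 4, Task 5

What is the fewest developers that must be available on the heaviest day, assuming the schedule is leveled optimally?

6

Early-start (Task 1@1, Task 2@1, Task 4@1, Task 6@1, Task 5@4, Task 3@5) gives peak 12: d1:12  d2:9  d3:5  d4:3  d5:5  d6:5  d7:0  d8:0.
Shift Task 2→4, Task 6→2, Task 5→6, Task 3→7.
Schedule Task 1@1, Task 2@4, Task 4@1, Task 6@2, Task 5@6, Task 3@7: d1:6  d2:5  d3:5  d4:6  d5:4  d6:3  d7:5  d8:5 — peak 6.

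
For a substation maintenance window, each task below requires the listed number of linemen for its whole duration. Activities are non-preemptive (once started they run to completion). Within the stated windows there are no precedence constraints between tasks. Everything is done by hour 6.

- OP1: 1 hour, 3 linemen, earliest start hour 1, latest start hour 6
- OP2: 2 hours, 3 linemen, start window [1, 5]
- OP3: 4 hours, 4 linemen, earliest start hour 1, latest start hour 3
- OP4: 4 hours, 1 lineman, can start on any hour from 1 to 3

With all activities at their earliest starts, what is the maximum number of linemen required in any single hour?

11

Early-start schedule: OP1@1, OP2@1, OP3@1, OP4@1.
Load per hour: hour 1: 11, hour 2: 8, hour 3: 5, hour 4: 5, hour 5: 0, hour 6: 0.
Peak is 11.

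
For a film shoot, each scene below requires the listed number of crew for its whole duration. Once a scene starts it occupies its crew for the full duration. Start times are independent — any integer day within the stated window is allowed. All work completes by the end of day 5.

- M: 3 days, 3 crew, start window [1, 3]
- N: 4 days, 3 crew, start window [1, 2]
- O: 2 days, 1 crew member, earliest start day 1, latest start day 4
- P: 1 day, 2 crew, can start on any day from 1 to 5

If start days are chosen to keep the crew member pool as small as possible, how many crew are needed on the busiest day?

Early-start (M@1, N@1, O@1, P@1) gives peak 9: d1:9  d2:7  d3:6  d4:3  d5:0.
Shift O→4, P→4.
Schedule M@1, N@1, O@4, P@4: d1:6  d2:6  d3:6  d4:6  d5:1 — peak 6.

6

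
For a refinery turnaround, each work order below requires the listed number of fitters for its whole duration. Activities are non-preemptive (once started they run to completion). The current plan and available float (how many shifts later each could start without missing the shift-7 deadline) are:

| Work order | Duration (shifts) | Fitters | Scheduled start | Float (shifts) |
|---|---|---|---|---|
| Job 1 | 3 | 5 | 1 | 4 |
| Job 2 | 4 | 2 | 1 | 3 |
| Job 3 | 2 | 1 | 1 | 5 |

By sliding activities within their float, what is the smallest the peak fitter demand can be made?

Early-start (Job 1@1, Job 2@1, Job 3@1) gives peak 8: s1:8  s2:8  s3:7  s4:2  s5:0  s6:0  s7:0.
Shift Job 2→4, Job 3→4.
Schedule Job 1@1, Job 2@4, Job 3@4: s1:5  s2:5  s3:5  s4:3  s5:3  s6:2  s7:2 — peak 5.

5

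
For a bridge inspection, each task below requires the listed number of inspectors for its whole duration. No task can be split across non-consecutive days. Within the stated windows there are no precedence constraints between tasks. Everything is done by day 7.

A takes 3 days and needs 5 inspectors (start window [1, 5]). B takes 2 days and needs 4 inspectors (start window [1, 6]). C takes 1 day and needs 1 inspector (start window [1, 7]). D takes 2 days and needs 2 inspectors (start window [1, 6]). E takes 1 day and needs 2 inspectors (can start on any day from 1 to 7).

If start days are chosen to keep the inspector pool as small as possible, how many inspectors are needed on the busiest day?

Early-start (A@1, B@1, C@1, D@1, E@1) gives peak 14: d1:14  d2:11  d3:5  d4:0  d5:0  d6:0  d7:0.
Shift B→4, C→4, D→6, E→6.
Schedule A@1, B@4, C@4, D@6, E@6: d1:5  d2:5  d3:5  d4:5  d5:4  d6:4  d7:2 — peak 5.
Total inspector-days = 30 over 7 days ⇒ peak ≥ ⌈30/7⌉ = 5, so 5 is optimal.

5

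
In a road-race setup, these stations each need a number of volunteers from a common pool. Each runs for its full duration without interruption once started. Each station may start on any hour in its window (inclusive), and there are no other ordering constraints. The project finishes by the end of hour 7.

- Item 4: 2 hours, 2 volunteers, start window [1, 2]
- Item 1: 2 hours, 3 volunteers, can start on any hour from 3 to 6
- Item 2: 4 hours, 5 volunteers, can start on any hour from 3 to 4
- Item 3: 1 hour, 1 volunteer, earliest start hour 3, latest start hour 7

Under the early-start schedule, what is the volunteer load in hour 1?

2

At early start, hour 1 has: Item 4.
Demand: 2 = 2.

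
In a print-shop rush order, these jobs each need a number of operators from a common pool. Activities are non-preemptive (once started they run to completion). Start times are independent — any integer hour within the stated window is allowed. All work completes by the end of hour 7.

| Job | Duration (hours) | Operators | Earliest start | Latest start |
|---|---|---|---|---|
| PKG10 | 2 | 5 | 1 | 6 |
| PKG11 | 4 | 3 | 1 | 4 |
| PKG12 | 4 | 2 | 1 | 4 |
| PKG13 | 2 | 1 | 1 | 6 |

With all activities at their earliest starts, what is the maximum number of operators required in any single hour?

Early-start schedule: PKG10@1, PKG11@1, PKG12@1, PKG13@1.
Load per hour: hour 1: 11, hour 2: 11, hour 3: 5, hour 4: 5, hour 5: 0, hour 6: 0, hour 7: 0.
Peak is 11.

11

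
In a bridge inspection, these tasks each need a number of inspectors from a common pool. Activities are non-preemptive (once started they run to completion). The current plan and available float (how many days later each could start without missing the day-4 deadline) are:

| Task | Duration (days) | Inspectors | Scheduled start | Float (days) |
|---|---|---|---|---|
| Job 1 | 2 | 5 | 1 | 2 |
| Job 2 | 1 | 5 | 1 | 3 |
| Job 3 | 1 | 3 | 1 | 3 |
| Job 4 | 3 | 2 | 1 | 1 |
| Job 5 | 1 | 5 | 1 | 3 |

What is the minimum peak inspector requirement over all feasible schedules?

Early-start (Job 1@1, Job 2@1, Job 3@1, Job 4@1, Job 5@1) gives peak 20: d1:20  d2:7  d3:2  d4:0.
Shift Job 2→3, Job 4→2, Job 5→4.
Schedule Job 1@1, Job 2@3, Job 3@1, Job 4@2, Job 5@4: d1:8  d2:7  d3:7  d4:7 — peak 8.
Total inspector-days = 29 over 4 days ⇒ peak ≥ ⌈29/4⌉ = 8, so 8 is optimal.

8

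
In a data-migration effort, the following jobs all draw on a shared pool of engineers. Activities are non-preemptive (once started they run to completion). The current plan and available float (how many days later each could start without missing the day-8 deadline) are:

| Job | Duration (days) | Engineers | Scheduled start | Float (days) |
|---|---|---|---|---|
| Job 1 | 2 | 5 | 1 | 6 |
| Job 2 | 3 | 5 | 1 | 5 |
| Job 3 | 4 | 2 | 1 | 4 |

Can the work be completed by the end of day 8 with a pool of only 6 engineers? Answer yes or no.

no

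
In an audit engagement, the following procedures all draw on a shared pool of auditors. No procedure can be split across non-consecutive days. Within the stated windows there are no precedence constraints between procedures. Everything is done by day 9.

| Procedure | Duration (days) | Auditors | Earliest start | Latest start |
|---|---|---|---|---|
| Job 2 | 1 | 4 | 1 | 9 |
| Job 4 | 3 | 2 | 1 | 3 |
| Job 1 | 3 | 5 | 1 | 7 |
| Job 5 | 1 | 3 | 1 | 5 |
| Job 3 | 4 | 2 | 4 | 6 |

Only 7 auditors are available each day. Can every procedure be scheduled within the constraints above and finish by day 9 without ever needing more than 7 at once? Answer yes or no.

yes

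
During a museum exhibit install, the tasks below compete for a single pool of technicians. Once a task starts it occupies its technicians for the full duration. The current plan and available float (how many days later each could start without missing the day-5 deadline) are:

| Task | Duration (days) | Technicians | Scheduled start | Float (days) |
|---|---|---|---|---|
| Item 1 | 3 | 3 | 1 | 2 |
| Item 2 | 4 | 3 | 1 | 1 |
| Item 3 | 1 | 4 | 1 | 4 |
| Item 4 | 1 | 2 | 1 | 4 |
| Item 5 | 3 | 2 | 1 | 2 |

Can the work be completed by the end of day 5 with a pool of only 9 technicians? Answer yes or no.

Schedule Item 1@1, Item 2@1, Item 3@4, Item 4@5, Item 5@1: d1:8  d2:8  d3:8  d4:7  d5:2 — peak 8 ≤ 9.

yes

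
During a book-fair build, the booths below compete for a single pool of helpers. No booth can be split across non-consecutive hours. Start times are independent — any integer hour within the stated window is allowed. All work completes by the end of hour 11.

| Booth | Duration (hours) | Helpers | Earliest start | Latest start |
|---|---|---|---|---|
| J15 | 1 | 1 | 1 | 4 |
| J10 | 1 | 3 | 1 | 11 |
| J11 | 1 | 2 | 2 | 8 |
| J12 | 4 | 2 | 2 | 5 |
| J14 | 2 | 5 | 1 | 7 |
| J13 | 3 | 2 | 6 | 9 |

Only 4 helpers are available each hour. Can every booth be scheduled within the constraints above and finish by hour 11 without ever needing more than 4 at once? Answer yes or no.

no

The minimum achievable peak is 5; 4 < 5, so no feasible schedule stays within the cap.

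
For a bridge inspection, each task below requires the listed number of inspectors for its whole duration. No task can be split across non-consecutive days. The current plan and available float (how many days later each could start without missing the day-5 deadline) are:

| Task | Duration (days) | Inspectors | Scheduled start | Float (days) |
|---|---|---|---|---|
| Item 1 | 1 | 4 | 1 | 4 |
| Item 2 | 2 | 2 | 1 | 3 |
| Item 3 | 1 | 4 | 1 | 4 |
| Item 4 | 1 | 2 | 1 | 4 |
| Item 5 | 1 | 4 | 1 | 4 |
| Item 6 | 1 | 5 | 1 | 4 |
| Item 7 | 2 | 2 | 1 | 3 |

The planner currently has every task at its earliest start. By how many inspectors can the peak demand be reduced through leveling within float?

17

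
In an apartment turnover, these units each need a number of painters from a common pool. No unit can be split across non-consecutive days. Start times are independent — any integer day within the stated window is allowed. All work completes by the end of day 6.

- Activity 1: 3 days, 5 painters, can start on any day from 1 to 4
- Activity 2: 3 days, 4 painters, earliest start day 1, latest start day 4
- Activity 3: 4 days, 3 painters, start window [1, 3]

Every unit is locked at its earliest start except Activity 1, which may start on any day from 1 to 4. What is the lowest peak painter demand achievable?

Activity 1@1: d1:12  d2:12  d3:12  d4:3  d5:0  d6:0 → peak 12
Activity 1@2: d1:7  d2:12  d3:12  d4:8  d5:0  d6:0 → peak 12
Activity 1@3: d1:7  d2:7  d3:12  d4:8  d5:5  d6:0 → peak 12
Activity 1@4: d1:7  d2:7  d3:7  d4:8  d5:5  d6:5 → peak 8
Best is Activity 1@4, peak 8.

8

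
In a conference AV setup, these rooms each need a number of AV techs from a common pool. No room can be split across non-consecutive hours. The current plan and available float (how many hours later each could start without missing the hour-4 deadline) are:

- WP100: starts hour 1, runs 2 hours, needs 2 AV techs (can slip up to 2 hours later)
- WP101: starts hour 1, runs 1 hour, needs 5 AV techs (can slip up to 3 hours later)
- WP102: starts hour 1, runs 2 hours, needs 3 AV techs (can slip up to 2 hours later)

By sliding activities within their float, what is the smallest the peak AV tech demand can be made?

5

Early-start (WP100@1, WP101@1, WP102@1) gives peak 10: h1:10  h2:5  h3:0  h4:0.
Shift WP101→3.
Schedule WP100@1, WP101@3, WP102@1: h1:5  h2:5  h3:5  h4:0 — peak 5.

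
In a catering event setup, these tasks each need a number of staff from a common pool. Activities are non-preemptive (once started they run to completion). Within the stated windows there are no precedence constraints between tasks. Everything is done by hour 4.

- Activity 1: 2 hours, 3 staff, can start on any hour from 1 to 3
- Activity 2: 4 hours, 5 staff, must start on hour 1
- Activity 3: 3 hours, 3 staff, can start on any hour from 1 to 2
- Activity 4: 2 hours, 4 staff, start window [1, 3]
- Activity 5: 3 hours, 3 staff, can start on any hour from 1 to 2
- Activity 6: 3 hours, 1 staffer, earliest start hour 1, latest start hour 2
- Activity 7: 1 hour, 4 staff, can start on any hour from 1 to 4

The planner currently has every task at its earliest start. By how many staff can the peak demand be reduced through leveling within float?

7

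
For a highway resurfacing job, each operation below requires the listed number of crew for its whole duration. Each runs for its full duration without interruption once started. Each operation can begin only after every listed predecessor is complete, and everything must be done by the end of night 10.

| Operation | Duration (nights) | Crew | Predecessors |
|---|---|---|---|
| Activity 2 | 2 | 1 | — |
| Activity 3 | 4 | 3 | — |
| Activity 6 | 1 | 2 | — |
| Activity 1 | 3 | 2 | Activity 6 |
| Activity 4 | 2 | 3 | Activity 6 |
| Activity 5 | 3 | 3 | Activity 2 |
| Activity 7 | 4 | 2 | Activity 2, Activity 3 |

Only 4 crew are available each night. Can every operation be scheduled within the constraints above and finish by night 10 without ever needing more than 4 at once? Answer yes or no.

Total crew member-nights = 45; over 10 nights the average is 45/10 > 4, so some night must exceed 4.

no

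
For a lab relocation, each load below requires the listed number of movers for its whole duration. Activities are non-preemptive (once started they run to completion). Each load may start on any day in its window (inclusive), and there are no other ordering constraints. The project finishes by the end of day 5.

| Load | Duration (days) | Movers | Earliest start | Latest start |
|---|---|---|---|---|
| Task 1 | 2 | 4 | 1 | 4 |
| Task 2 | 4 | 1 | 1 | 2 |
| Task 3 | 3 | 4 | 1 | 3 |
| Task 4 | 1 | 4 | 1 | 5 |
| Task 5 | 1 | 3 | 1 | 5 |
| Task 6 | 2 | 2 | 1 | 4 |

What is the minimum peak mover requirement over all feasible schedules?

8

Early-start (Task 1@1, Task 2@1, Task 3@1, Task 4@1, Task 5@1, Task 6@1) gives peak 18: d1:18  d2:11  d3:5  d4:1  d5:0.
Shift Task 3→3, Task 4→5, Task 6→2.
Schedule Task 1@1, Task 2@1, Task 3@3, Task 4@5, Task 5@1, Task 6@2: d1:8  d2:7  d3:7  d4:5  d5:8 — peak 8.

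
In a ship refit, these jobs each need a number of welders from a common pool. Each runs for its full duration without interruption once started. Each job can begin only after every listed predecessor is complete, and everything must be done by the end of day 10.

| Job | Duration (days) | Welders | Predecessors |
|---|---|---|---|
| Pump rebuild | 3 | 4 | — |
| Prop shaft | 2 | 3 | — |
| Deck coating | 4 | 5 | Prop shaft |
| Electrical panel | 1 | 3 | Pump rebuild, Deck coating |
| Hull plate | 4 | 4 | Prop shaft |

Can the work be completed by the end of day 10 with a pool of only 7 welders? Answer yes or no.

no

The minimum achievable peak is 8; 7 < 8, so no feasible schedule stays within the cap.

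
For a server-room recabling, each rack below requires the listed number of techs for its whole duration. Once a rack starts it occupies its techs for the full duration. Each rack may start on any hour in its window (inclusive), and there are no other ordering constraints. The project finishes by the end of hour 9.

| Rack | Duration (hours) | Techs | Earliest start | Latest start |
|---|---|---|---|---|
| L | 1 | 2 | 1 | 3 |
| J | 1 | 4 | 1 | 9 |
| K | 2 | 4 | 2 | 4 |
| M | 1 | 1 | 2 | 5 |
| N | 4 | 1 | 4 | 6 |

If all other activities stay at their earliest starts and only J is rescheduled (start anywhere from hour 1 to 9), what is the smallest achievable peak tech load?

5

J@1: h1:6  h2:5  h3:4  h4:1  h5:1  h6:1  h7:1  h8:0  h9:0 → peak 6
J@2: h1:2  h2:9  h3:4  h4:1  h5:1  h6:1  h7:1  h8:0  h9:0 → peak 9
J@3: h1:2  h2:5  h3:8  h4:1  h5:1  h6:1  h7:1  h8:0  h9:0 → peak 8
J@4: h1:2  h2:5  h3:4  h4:5  h5:1  h6:1  h7:1  h8:0  h9:0 → peak 5
J@5: h1:2  h2:5  h3:4  h4:1  h5:5  h6:1  h7:1  h8:0  h9:0 → peak 5
J@6: h1:2  h2:5  h3:4  h4:1  h5:1  h6:5  h7:1  h8:0  h9:0 → peak 5
J@7: h1:2  h2:5  h3:4  h4:1  h5:1  h6:1  h7:5  h8:0  h9:0 → peak 5
J@8: h1:2  h2:5  h3:4  h4:1  h5:1  h6:1  h7:1  h8:4  h9:0 → peak 5
J@9: h1:2  h2:5  h3:4  h4:1  h5:1  h6:1  h7:1  h8:0  h9:4 → peak 5
Best is J@4, peak 5.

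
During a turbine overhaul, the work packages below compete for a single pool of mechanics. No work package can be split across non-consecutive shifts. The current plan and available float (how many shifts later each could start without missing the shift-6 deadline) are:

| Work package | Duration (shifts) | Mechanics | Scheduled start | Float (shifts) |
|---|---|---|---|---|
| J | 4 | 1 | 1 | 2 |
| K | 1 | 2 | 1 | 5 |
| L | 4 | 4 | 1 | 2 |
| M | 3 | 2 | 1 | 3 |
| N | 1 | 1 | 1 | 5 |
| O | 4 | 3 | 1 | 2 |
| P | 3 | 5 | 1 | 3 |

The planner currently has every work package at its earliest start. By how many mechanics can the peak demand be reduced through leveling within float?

Early-start peak: s1:18  s2:15  s3:15  s4:8  s5:0  s6:0 ⇒ 18.
Leveled (J@1, K@1, L@1, M@1, N@1, O@1, P@4): s1:13  s2:10  s3:10  s4:13  s5:5  s6:5 ⇒ 13.
Reduction 18 − 13 = 5.

5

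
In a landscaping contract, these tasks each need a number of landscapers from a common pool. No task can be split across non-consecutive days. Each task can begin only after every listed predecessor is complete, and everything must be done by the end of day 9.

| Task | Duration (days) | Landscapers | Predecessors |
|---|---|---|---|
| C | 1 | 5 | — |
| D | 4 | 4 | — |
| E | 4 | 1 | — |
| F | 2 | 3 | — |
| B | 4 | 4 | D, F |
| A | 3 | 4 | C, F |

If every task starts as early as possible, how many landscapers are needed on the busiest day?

13

Early-start schedule: C@1, D@1, E@1, F@1, B@5, A@3.
Load per day: day 1: 13, day 2: 8, day 3: 9, day 4: 9, day 5: 8, day 6: 4, day 7: 4, day 8: 4, day 9: 0.
Peak is 13.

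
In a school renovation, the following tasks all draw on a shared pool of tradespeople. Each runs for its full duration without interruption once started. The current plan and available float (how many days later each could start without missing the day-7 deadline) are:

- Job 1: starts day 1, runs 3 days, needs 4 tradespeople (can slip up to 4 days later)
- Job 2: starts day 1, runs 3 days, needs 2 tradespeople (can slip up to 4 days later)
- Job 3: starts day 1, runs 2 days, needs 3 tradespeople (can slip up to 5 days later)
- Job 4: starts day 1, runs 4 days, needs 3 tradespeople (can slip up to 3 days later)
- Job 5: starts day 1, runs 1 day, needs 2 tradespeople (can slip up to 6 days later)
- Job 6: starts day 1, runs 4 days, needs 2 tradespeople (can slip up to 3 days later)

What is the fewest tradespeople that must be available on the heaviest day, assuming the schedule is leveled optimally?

Early-start (Job 1@1, Job 2@1, Job 3@1, Job 4@1, Job 5@1, Job 6@1) gives peak 16: d1:16  d2:14  d3:11  d4:5  d5:0  d6:0  d7:0.
Shift Job 2→3, Job 4→4, Job 5→6, Job 6→4.
Schedule Job 1@1, Job 2@3, Job 3@1, Job 4@4, Job 5@6, Job 6@4: d1:7  d2:7  d3:6  d4:7  d5:7  d6:7  d7:5 — peak 7.
Total tradesperson-days = 46 over 7 days ⇒ peak ≥ ⌈46/7⌉ = 7, so 7 is optimal.

7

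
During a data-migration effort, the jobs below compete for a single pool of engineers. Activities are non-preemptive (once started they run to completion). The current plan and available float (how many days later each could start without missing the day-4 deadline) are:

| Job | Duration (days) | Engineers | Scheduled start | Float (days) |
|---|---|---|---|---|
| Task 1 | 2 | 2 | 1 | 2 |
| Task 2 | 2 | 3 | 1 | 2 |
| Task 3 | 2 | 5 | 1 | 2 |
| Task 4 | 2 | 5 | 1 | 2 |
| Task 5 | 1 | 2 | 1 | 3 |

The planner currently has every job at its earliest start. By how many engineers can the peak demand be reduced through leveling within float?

Early-start peak: d1:17  d2:15  d3:0  d4:0 ⇒ 17.
Leveled (Task 1@1, Task 2@3, Task 3@1, Task 4@3, Task 5@1): d1:9  d2:7  d3:8  d4:8 ⇒ 9.
Reduction 17 − 9 = 8.

8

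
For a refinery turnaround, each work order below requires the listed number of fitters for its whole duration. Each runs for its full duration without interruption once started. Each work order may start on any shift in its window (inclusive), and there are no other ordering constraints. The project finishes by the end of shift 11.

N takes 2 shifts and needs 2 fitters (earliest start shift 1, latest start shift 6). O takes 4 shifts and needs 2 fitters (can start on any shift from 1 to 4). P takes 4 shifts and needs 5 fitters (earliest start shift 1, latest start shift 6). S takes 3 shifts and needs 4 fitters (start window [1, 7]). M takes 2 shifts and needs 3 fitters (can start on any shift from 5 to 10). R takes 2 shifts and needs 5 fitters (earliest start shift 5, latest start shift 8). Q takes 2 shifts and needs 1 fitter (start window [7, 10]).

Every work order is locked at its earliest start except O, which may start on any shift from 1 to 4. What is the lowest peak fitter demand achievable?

11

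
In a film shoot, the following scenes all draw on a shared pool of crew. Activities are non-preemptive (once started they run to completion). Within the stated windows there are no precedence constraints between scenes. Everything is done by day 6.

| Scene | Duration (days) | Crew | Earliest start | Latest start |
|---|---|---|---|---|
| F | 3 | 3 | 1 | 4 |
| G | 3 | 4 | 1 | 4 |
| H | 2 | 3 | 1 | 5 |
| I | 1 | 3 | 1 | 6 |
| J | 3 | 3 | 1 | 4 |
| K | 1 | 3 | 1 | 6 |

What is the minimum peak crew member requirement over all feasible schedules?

9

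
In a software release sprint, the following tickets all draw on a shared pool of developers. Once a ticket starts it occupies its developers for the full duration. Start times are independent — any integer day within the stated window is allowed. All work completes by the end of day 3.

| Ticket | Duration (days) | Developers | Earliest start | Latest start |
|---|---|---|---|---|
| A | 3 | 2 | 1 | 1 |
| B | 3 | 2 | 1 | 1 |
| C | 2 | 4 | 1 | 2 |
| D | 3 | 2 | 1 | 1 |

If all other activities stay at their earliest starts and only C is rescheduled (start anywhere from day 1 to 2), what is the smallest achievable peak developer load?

C@1: d1:10  d2:10  d3:6 → peak 10
C@2: d1:6  d2:10  d3:10 → peak 10
Best is C@1, peak 10.

10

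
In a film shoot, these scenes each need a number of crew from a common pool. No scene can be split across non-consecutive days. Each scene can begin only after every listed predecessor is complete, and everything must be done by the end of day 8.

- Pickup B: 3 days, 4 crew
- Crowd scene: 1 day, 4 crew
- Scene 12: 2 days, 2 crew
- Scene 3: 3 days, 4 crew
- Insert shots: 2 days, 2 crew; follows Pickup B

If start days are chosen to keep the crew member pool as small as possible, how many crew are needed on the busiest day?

Early-start (Pickup B@1, Crowd scene@1, Scene 12@1, Scene 3@1, Insert shots@4) gives peak 14: d1:14  d2:10  d3:8  d4:2  d5:2  d6:0  d7:0  d8:0.
Shift Crowd scene→4, Scene 3→5.
Schedule Pickup B@1, Crowd scene@4, Scene 12@1, Scene 3@5, Insert shots@4: d1:6  d2:6  d3:4  d4:6  d5:6  d6:4  d7:4  d8:0 — peak 6.

6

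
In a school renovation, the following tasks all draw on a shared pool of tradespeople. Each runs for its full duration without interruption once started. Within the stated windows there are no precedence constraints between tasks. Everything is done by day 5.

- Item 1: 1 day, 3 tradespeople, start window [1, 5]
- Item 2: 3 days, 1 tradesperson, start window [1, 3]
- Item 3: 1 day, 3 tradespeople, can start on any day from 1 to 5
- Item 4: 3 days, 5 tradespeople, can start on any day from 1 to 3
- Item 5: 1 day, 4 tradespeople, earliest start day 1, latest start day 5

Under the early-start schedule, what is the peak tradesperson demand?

Early-start schedule: Item 1@1, Item 2@1, Item 3@1, Item 4@1, Item 5@1.
Load per day: day 1: 16, day 2: 6, day 3: 6, day 4: 0, day 5: 0.
Peak is 16.

16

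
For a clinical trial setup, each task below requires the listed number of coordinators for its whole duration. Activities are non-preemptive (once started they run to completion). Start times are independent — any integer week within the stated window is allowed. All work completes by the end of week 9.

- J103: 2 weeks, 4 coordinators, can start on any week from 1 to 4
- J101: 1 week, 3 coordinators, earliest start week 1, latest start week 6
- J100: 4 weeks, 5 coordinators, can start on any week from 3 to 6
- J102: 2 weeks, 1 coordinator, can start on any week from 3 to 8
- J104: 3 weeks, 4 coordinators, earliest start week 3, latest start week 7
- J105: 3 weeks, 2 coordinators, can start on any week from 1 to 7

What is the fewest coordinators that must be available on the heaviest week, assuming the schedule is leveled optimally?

7

Early-start (J103@1, J101@1, J100@3, J102@3, J104@3, J105@1) gives peak 12: w1:9  w2:6  w3:12  w4:10  w5:9  w6:5  w7:0  w8:0  w9:0.
Shift J104→7, J105→5.
Schedule J103@1, J101@1, J100@3, J102@3, J104@7, J105@5: w1:7  w2:4  w3:6  w4:6  w5:7  w6:7  w7:6  w8:4  w9:4 — peak 7.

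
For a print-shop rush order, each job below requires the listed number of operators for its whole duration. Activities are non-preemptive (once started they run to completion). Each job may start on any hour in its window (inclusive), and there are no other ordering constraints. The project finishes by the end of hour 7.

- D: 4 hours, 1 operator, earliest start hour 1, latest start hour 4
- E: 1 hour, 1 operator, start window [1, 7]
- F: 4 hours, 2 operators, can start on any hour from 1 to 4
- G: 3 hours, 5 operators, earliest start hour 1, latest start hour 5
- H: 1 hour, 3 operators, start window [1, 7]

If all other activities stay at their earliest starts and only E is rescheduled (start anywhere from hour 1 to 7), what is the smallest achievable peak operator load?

11

E@1: h1:12  h2:8  h3:8  h4:3  h5:0  h6:0  h7:0 → peak 12
E@2: h1:11  h2:9  h3:8  h4:3  h5:0  h6:0  h7:0 → peak 11
E@3: h1:11  h2:8  h3:9  h4:3  h5:0  h6:0  h7:0 → peak 11
E@4: h1:11  h2:8  h3:8  h4:4  h5:0  h6:0  h7:0 → peak 11
E@5: h1:11  h2:8  h3:8  h4:3  h5:1  h6:0  h7:0 → peak 11
E@6: h1:11  h2:8  h3:8  h4:3  h5:0  h6:1  h7:0 → peak 11
E@7: h1:11  h2:8  h3:8  h4:3  h5:0  h6:0  h7:1 → peak 11
Best is E@2, peak 11.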